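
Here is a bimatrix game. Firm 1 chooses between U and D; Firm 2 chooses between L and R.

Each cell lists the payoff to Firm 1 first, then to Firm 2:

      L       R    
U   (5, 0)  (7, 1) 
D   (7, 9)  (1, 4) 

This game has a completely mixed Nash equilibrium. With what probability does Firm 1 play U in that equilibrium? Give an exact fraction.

5/6

Let p be the probability that Firm 1 plays U. In a completely mixed equilibrium, Firm 2 must be indifferent between L and R.
Firm 2's expected payoff from L is 9(1−p); from R it is p + 4(1−p).
Setting these equal: −9p + 9 = −3p + 4, so p = 5/6.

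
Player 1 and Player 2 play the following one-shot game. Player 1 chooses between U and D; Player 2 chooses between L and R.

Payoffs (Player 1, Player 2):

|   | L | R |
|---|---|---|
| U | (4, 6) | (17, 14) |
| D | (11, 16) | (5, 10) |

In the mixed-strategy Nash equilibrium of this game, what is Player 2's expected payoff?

First find p, the probability Player 1 plays U, from Player 2's indifference between L and R: 6p + 16(1−p) = 14p + 10(1−p), giving p = 3/7.
Since Player 2 is indifferent in equilibrium, Player 2's expected payoff equals the payoff from either column against (3/7, 4/7). Using L: 6(3/7) + 16(4/7) = 82/7.

82/7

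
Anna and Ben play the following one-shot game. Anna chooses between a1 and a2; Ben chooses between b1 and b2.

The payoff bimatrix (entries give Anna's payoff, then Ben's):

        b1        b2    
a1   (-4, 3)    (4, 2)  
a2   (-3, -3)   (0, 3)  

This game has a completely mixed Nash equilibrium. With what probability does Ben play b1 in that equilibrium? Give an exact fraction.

Let y be the probability that Ben plays b1. In a completely mixed equilibrium, Anna must be indifferent between a1 and a2.
Anna's expected payoff from a1 is −4y + 4(1−y); from a2 it is −3y.
Setting these equal: −8y + 4 = −3y, so y = 4/5.

4/5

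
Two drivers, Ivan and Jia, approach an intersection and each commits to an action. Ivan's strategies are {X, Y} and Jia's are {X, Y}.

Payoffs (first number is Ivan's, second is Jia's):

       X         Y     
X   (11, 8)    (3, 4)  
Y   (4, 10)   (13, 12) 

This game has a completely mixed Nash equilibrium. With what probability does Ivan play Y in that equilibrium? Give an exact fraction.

Let r be the probability that Ivan plays X. In a completely mixed equilibrium, Jia must be indifferent between X and Y.
Jia's expected payoff from X is 8r + 10(1−r); from Y it is 4r + 12(1−r).
Setting these equal: −2r + 10 = −8r + 12, so r = 1/3.
Therefore Ivan plays Y with probability 1 − 1/3 = 2/3.

2/3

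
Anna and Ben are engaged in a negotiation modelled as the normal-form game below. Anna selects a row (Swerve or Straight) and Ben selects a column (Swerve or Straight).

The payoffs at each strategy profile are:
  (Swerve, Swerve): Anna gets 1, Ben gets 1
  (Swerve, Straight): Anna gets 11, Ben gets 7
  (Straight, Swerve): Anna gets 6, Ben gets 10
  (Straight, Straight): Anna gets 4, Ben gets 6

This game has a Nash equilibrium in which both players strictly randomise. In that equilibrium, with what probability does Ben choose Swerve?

7/12

Let q be the probability that Ben plays Swerve. In a completely mixed equilibrium, Anna must be indifferent between Swerve and Straight.
Anna's expected payoff from Swerve is q + 11(1−q); from Straight it is 6q + 4(1−q).
Setting these equal: −10q + 11 = 2q + 4, so q = 7/12.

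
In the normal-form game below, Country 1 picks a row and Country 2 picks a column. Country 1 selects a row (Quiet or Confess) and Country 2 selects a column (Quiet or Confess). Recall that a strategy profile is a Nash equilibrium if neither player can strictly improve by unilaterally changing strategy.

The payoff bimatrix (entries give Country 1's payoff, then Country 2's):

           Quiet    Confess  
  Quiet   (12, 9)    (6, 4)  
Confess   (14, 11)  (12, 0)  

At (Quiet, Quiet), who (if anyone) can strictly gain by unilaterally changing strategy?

Country 1

Country 1 at (Quiet, Quiet) earns 12; deviating to Confess yields 14 — a strict improvement.
Country 2 earns 9; deviating to Confess yields 4 — not better.
Only Country 1 has a strictly profitable deviation.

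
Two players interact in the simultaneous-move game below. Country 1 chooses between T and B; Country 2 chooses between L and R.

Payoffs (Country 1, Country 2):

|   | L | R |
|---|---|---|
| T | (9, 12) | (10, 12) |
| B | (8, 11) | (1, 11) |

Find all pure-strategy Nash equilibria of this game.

(T, L): Country 1 gets 9 ≥ 8 from B, and Country 2 gets 12 ≥ 12 from R — Nash equilibrium.
(T, R): Country 1 gets 10 ≥ 1 from B, and Country 2 gets 12 ≥ 12 from L — Nash equilibrium.
(B, L): Country 1 prefers T (9 > 8) — not an equilibrium.
(B, R): Country 1 prefers T (10 > 1) — not an equilibrium.

(T, L) and (T, R)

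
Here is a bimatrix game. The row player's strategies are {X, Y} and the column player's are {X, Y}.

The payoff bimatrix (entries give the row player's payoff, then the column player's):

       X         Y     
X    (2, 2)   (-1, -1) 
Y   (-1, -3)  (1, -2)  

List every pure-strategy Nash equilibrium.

(X, X) and (Y, Y)

(X, X): the row player gets 2 ≥ -1 from Y, and the column player gets 2 ≥ -1 from Y — Nash equilibrium.
(X, Y): the row player prefers Y (1 > -1); the column player prefers X (2 > -1) — not an equilibrium.
(Y, X): the row player prefers X (2 > -1); the column player prefers Y (-2 > -3) — not an equilibrium.
(Y, Y): the row player gets 1 ≥ -1 from X, and the column player gets -2 ≥ -3 from X — Nash equilibrium.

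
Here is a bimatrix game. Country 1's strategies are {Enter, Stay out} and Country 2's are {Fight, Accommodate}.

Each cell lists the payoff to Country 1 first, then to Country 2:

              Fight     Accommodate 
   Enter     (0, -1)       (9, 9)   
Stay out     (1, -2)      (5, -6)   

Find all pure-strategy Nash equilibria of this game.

(Enter, Fight): Country 1 prefers Stay out (1 > 0); Country 2 prefers Accommodate (9 > -1) — not an equilibrium.
(Enter, Accommodate): Country 1 gets 9 ≥ 5 from Stay out, and Country 2 gets 9 ≥ -1 from Fight — Nash equilibrium.
(Stay out, Fight): Country 1 gets 1 ≥ 0 from Enter, and Country 2 gets -2 ≥ -6 from Accommodate — Nash equilibrium.
(Stay out, Accommodate): Country 1 prefers Enter (9 > 5); Country 2 prefers Fight (-2 > -6) — not an equilibrium.

(Enter, Accommodate) and (Stay out, Fight)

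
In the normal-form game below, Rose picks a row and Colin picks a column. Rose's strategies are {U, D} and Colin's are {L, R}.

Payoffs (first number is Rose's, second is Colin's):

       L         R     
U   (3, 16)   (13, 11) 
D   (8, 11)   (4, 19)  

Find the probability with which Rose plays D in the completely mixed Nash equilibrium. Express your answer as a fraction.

5/13

Let p be the probability that Rose plays U. In a completely mixed equilibrium, Colin must be indifferent between L and R.
Colin's expected payoff from L is 16p + 11(1−p); from R it is 11p + 19(1−p).
Setting these equal: 5p + 11 = −8p + 19, so p = 8/13.
Therefore Rose plays D with probability 1 − 8/13 = 5/13.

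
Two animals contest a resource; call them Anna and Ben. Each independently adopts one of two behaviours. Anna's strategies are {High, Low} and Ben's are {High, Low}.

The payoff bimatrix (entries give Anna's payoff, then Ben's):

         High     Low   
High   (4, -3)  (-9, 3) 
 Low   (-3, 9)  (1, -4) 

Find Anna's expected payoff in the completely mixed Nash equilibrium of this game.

First find y, the probability Ben plays High, from Anna's indifference between High and Low: 4y − 9(1−y) = −3y + (1−y), giving y = 10/17.
Since Anna is indifferent in equilibrium, Anna's expected payoff equals the payoff from either row against (10/17, 7/17). Using High: 4(10/17) − 9(7/17) = -23/17.

-23/17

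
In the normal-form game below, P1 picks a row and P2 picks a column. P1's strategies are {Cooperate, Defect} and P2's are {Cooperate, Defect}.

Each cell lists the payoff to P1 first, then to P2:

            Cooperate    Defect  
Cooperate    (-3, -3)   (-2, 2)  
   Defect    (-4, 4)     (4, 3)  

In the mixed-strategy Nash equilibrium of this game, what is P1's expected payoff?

First find y, the probability P2 plays Cooperate, from P1's indifference between Cooperate and Defect: −3y − 2(1−y) = −4y + 4(1−y), giving y = 6/7.
Since P1 is indifferent in equilibrium, P1's expected payoff equals the payoff from either row against (6/7, 1/7). Using Cooperate: −3(6/7) − 2(1/7) = -20/7.

-20/7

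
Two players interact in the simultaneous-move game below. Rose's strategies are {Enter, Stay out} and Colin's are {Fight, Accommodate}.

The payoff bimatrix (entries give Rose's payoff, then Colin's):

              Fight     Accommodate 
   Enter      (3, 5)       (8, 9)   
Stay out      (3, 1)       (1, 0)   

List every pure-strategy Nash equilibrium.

(Enter, Accommodate) and (Stay out, Fight)

(Enter, Fight): Colin prefers Accommodate (9 > 5) — not an equilibrium.
(Enter, Accommodate): Rose gets 8 ≥ 1 from Stay out, and Colin gets 9 ≥ 5 from Fight — Nash equilibrium.
(Stay out, Fight): Rose gets 3 ≥ 3 from Enter, and Colin gets 1 ≥ 0 from Accommodate — Nash equilibrium.
(Stay out, Accommodate): Rose prefers Enter (8 > 1); Colin prefers Fight (1 > 0) — not an equilibrium.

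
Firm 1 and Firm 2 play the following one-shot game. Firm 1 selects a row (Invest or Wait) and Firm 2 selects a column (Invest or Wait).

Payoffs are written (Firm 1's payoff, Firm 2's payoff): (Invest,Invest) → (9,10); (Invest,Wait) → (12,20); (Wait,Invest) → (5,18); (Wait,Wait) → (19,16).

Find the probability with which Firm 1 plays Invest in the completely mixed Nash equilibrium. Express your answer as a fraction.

1/6

Let p be the probability that Firm 1 plays Invest. In a completely mixed equilibrium, Firm 2 must be indifferent between Invest and Wait.
Firm 2's expected payoff from Invest is 10p + 18(1−p); from Wait it is 20p + 16(1−p).
Setting these equal: −8p + 18 = 4p + 16, so p = 1/6.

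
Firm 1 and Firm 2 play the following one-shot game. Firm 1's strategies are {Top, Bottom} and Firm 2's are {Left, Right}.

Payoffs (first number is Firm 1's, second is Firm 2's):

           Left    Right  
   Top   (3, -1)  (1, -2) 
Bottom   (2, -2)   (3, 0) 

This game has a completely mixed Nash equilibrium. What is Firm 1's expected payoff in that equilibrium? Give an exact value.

7/3

First find y, the probability Firm 2 plays Left, from Firm 1's indifference between Top and Bottom: 3y + (1−y) = 2y + 3(1−y), giving y = 2/3.
Since Firm 1 is indifferent in equilibrium, Firm 1's expected payoff equals the payoff from either row against (2/3, 1/3). Using Top: 3(2/3) + (1/3) = 7/3.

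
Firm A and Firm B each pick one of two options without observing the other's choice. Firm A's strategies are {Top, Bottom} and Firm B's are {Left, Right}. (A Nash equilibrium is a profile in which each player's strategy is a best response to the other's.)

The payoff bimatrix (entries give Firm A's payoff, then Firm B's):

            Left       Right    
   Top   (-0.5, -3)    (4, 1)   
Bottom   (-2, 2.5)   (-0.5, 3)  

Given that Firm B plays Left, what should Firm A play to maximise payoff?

Top

Against Left, Firm A earns -0.5 from Top and -2 from Bottom.
So Top is the best response.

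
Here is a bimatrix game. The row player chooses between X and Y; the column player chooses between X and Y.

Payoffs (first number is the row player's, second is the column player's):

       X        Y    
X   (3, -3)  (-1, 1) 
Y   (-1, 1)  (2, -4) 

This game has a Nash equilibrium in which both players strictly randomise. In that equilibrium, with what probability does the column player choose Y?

4/7

Let y be the probability that the column player plays X. In a completely mixed equilibrium, the row player must be indifferent between X and Y.
The row player's expected payoff from X is 3y − (1−y); from Y it is −y + 2(1−y).
Setting these equal: 4y − 1 = −3y + 2, so y = 3/7.
Therefore the column player plays Y with probability 1 − 3/7 = 4/7.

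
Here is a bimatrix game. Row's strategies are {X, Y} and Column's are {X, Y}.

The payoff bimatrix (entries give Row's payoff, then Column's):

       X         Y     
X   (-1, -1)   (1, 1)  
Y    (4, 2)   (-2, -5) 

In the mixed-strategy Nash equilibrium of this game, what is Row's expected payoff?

1/4

First find y, the probability Column plays X, from Row's indifference between X and Y: −y + (1−y) = 4y − 2(1−y), giving y = 3/8.
Since Row is indifferent in equilibrium, Row's expected payoff equals the payoff from either row against (3/8, 5/8). Using X: −(3/8) + (5/8) = 1/4.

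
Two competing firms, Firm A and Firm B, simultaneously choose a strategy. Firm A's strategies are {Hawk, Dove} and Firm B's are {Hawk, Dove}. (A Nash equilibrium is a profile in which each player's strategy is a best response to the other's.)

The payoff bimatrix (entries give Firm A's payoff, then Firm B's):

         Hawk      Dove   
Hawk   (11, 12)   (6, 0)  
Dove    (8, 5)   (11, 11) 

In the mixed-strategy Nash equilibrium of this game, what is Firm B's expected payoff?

22/3

First find x, the probability Firm A plays Hawk, from Firm B's indifference between Hawk and Dove: 12x + 5(1−x) = 11(1−x), giving x = 1/3.
Since Firm B is indifferent in equilibrium, Firm B's expected payoff equals the payoff from either column against (1/3, 2/3). Using Hawk: 12(1/3) + 5(2/3) = 22/3.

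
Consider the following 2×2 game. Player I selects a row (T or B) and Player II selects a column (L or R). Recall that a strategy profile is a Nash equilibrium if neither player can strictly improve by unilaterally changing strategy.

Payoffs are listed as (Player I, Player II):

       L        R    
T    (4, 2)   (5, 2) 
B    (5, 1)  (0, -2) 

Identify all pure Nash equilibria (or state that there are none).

(T, R) and (B, L)

(T, L): Player I prefers B (5 > 4) — not an equilibrium.
(T, R): Player I gets 5 ≥ 0 from B, and Player II gets 2 ≥ 2 from L — Nash equilibrium.
(B, L): Player I gets 5 ≥ 4 from T, and Player II gets 1 ≥ -2 from R — Nash equilibrium.
(B, R): Player I prefers T (5 > 0); Player II prefers L (1 > -2) — not an equilibrium.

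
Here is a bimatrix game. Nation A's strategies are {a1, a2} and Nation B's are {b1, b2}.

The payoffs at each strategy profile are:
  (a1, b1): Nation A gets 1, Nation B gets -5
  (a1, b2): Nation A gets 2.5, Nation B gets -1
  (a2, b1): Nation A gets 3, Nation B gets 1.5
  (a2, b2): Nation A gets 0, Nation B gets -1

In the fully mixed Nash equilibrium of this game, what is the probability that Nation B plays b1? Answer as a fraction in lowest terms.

Let y be the probability that Nation B plays b1. In a completely mixed equilibrium, Nation A must be indifferent between a1 and a2.
Nation A's expected payoff from a1 is y + 2.5(1−y); from a2 it is 3y.
Setting these equal: −1.5y + 2.5 = 3y, so y = 5/9.

5/9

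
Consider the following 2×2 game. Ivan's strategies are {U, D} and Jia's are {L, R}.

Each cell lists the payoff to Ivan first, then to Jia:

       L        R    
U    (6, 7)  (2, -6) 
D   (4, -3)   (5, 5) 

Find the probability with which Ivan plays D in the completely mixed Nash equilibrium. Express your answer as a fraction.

13/21

Let x be the probability that Ivan plays U. In a completely mixed equilibrium, Jia must be indifferent between L and R.
Jia's expected payoff from L is 7x − 3(1−x); from R it is −6x + 5(1−x).
Setting these equal: 10x − 3 = −11x + 5, so x = 8/21.
Therefore Ivan plays D with probability 1 − 8/21 = 13/21.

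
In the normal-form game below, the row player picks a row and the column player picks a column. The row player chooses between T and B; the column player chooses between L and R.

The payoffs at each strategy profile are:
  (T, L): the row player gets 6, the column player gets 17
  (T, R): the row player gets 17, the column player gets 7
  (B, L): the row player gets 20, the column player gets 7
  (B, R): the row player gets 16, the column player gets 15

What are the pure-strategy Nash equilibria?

(T, L): the row player prefers B (20 > 6) — not an equilibrium.
(T, R): the column player prefers L (17 > 7) — not an equilibrium.
(B, L): the column player prefers R (15 > 7) — not an equilibrium.
(B, R): the row player prefers T (17 > 16) — not an equilibrium.

none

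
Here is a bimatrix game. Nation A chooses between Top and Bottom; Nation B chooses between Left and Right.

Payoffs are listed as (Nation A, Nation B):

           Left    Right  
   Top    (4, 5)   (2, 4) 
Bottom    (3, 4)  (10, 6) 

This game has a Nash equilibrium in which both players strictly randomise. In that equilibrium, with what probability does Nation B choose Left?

Let c be the probability that Nation B plays Left. In a completely mixed equilibrium, Nation A must be indifferent between Top and Bottom.
Nation A's expected payoff from Top is 4c + 2(1−c); from Bottom it is 3c + 10(1−c).
Setting these equal: 2c + 2 = −7c + 10, so c = 8/9.

8/9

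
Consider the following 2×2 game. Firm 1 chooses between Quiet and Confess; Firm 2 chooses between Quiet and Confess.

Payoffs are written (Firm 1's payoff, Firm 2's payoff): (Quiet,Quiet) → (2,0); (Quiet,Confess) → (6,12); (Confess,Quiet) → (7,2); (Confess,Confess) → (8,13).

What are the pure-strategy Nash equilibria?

(Confess, Confess)

(Quiet, Quiet): Firm 1 prefers Confess (7 > 2); Firm 2 prefers Confess (12 > 0) — not an equilibrium.
(Quiet, Confess): Firm 1 prefers Confess (8 > 6) — not an equilibrium.
(Confess, Quiet): Firm 2 prefers Confess (13 > 2) — not an equilibrium.
(Confess, Confess): Firm 1 gets 8 ≥ 6 from Quiet, and Firm 2 gets 13 ≥ 2 from Quiet — Nash equilibrium.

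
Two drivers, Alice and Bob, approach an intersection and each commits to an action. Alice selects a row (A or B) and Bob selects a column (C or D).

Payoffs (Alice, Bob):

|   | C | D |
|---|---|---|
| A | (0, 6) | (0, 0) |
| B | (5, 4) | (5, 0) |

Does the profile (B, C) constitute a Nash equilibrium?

Yes

At (B, C), Alice earns 5; switching to A would give 0, so Alice has no profitable deviation.
Bob earns 4; switching to D would give 0, so Bob has no profitable deviation.
Neither player can gain by a unilateral deviation, so this profile is a Nash equilibrium.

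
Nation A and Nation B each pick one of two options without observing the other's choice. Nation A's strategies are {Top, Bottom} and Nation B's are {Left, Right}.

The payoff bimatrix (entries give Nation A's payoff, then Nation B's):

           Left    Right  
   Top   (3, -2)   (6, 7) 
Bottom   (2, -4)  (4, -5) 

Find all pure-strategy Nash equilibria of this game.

(Top, Left): Nation B prefers Right (7 > -2) — not an equilibrium.
(Top, Right): Nation A gets 6 ≥ 4 from Bottom, and Nation B gets 7 ≥ -2 from Left — Nash equilibrium.
(Bottom, Left): Nation A prefers Top (3 > 2) — not an equilibrium.
(Bottom, Right): Nation A prefers Top (6 > 4); Nation B prefers Left (-4 > -5) — not an equilibrium.

(Top, Right)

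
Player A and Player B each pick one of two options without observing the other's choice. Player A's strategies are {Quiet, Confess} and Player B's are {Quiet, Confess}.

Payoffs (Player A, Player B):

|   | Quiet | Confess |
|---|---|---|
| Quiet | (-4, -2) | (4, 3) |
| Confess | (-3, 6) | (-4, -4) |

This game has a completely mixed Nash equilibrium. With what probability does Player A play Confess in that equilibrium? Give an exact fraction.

1/3

Let r be the probability that Player A plays Quiet. In a completely mixed equilibrium, Player B must be indifferent between Quiet and Confess.
Player B's expected payoff from Quiet is −2r + 6(1−r); from Confess it is 3r − 4(1−r).
Setting these equal: −8r + 6 = 7r − 4, so r = 2/3.
Therefore Player A plays Confess with probability 1 − 2/3 = 1/3.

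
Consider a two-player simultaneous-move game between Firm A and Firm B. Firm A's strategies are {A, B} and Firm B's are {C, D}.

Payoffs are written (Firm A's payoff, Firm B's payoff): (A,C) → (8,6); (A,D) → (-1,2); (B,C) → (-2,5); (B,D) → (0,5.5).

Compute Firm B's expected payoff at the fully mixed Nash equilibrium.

First find p, the probability Firm A plays A, from Firm B's indifference between C and D: 6p + 5(1−p) = 2p + 5.5(1−p), giving p = 1/9.
Since Firm B is indifferent in equilibrium, Firm B's expected payoff equals the payoff from either column against (1/9, 8/9). Using C: 6(1/9) + 5(8/9) = 46/9.

46/9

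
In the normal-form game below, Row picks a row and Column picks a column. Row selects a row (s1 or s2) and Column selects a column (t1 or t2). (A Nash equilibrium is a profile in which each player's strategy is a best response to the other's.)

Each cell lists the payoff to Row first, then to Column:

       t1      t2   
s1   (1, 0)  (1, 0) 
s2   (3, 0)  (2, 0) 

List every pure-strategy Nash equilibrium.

(s2, t1) and (s2, t2)

(s1, t1): Row prefers s2 (3 > 1) — not an equilibrium.
(s1, t2): Row prefers s2 (2 > 1) — not an equilibrium.
(s2, t1): Row gets 3 ≥ 1 from s1, and Column gets 0 ≥ 0 from t2 — Nash equilibrium.
(s2, t2): Row gets 2 ≥ 1 from s1, and Column gets 0 ≥ 0 from t1 — Nash equilibrium.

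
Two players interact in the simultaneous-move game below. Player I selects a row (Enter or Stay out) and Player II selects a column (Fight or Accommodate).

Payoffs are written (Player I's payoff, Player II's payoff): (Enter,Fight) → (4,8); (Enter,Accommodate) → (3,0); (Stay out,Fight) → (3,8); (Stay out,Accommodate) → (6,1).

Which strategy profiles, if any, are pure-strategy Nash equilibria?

(Enter, Fight)

(Enter, Fight): Player I gets 4 ≥ 3 from Stay out, and Player II gets 8 ≥ 0 from Accommodate — Nash equilibrium.
(Enter, Accommodate): Player I prefers Stay out (6 > 3); Player II prefers Fight (8 > 0) — not an equilibrium.
(Stay out, Fight): Player I prefers Enter (4 > 3) — not an equilibrium.
(Stay out, Accommodate): Player II prefers Fight (8 > 1) — not an equilibrium.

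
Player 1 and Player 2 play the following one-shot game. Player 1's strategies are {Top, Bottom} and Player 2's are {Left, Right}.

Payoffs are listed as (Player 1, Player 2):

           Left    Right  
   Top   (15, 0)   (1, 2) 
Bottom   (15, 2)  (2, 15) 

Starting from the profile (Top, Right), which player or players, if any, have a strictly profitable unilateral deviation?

Player 1

Player 1 at (Top, Right) earns 1; deviating to Bottom yields 2 — a strict improvement.
Player 2 earns 2; deviating to Left yields 0 — not better.
Only Player 1 has a strictly profitable deviation.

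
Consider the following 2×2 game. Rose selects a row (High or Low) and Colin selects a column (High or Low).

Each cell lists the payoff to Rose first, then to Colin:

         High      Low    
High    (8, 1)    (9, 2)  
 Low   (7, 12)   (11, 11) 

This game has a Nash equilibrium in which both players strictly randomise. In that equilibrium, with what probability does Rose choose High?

1/2

Let x be the probability that Rose plays High. In a completely mixed equilibrium, Colin must be indifferent between High and Low.
Colin's expected payoff from High is x + 12(1−x); from Low it is 2x + 11(1−x).
Setting these equal: −11x + 12 = −9x + 11, so x = 1/2.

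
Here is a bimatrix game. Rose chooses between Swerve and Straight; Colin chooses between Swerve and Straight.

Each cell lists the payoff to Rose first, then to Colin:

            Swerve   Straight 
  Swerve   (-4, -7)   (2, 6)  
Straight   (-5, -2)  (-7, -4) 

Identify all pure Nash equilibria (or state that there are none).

(Swerve, Swerve): Colin prefers Straight (6 > -7) — not an equilibrium.
(Swerve, Straight): Rose gets 2 ≥ -7 from Straight, and Colin gets 6 ≥ -7 from Swerve — Nash equilibrium.
(Straight, Swerve): Rose prefers Swerve (-4 > -5) — not an equilibrium.
(Straight, Straight): Rose prefers Swerve (2 > -7); Colin prefers Swerve (-2 > -4) — not an equilibrium.

(Swerve, Straight)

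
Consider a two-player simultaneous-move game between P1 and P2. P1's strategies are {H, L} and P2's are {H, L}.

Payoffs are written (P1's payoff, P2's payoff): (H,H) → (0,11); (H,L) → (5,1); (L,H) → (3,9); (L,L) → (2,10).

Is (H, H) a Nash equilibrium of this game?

No

At (H, H), P1 earns 0; switching to L would give 3, so P1 would deviate.
P2 earns 11; switching to L would give 1, so P2 has no profitable deviation.
Since at least one player can profitably deviate, this is not a Nash equilibrium.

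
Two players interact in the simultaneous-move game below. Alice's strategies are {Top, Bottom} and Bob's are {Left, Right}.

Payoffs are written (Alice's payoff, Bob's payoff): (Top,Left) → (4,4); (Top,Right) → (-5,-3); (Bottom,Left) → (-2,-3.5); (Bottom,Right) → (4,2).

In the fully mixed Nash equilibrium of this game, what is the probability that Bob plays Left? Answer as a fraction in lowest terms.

Let c be the probability that Bob plays Left. In a completely mixed equilibrium, Alice must be indifferent between Top and Bottom.
Alice's expected payoff from Top is 4c − 5(1−c); from Bottom it is −2c + 4(1−c).
Setting these equal: 9c − 5 = −6c + 4, so c = 3/5.

3/5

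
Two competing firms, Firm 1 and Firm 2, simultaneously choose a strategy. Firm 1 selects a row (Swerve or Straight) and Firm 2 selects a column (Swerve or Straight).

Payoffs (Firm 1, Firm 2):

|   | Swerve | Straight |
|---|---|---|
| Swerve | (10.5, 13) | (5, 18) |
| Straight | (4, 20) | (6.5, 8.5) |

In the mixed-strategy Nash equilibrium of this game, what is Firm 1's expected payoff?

First find y, the probability Firm 2 plays Swerve, from Firm 1's indifference between Swerve and Straight: 10.5y + 5(1−y) = 4y + 6.5(1−y), giving y = 3/16.
Since Firm 1 is indifferent in equilibrium, Firm 1's expected payoff equals the payoff from either row against (3/16, 13/16). Using Swerve: 10.5(3/16) + 5(13/16) = 193/32.

193/32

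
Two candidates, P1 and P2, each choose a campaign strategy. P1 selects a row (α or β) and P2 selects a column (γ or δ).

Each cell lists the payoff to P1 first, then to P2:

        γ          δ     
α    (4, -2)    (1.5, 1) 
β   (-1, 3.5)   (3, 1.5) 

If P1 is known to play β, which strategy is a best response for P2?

γ

Against β, P2 earns 3.5 from γ and 1.5 from δ.
So γ is the best response.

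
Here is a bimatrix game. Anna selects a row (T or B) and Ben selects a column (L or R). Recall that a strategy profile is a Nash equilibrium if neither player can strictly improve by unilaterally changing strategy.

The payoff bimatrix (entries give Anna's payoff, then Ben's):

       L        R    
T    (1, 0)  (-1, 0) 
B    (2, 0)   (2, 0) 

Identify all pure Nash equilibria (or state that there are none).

(T, L): Anna prefers B (2 > 1) — not an equilibrium.
(T, R): Anna prefers B (2 > -1) — not an equilibrium.
(B, L): Anna gets 2 ≥ 1 from T, and Ben gets 0 ≥ 0 from R — Nash equilibrium.
(B, R): Anna gets 2 ≥ -1 from T, and Ben gets 0 ≥ 0 from L — Nash equilibrium.

(B, L) and (B, R)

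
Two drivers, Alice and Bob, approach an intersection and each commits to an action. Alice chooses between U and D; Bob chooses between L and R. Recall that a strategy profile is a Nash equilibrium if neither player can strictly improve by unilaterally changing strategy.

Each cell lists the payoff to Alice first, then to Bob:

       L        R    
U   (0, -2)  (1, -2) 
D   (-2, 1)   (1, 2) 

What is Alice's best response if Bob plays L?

U

Against L, Alice earns 0 from U and -2 from D.
So U is the best response.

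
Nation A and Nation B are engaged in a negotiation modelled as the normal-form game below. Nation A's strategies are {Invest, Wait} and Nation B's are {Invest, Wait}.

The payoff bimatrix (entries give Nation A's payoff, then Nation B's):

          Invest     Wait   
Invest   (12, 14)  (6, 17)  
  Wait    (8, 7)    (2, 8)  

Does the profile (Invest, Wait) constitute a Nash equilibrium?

Yes

At (Invest, Wait), Nation A earns 6; switching to Wait would give 2, so Nation A has no profitable deviation.
Nation B earns 17; switching to Invest would give 14, so Nation B has no profitable deviation.
Neither player can gain by a unilateral deviation, so this profile is a Nash equilibrium.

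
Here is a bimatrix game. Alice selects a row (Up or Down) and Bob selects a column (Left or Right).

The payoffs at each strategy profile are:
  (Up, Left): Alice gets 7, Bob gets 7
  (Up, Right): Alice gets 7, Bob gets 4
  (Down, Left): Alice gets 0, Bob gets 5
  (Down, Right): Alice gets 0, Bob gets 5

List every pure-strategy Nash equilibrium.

(Up, Left): Alice gets 7 ≥ 0 from Down, and Bob gets 7 ≥ 4 from Right — Nash equilibrium.
(Up, Right): Bob prefers Left (7 > 4) — not an equilibrium.
(Down, Left): Alice prefers Up (7 > 0) — not an equilibrium.
(Down, Right): Alice prefers Up (7 > 0) — not an equilibrium.

(Up, Left)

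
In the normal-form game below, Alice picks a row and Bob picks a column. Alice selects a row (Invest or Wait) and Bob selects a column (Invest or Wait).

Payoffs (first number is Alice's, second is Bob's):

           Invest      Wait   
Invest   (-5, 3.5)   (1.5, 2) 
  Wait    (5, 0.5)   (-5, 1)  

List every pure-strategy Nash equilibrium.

none

(Invest, Invest): Alice prefers Wait (5 > -5) — not an equilibrium.
(Invest, Wait): Bob prefers Invest (3.5 > 2) — not an equilibrium.
(Wait, Invest): Bob prefers Wait (1 > 0.5) — not an equilibrium.
(Wait, Wait): Alice prefers Invest (1.5 > -5) — not an equilibrium.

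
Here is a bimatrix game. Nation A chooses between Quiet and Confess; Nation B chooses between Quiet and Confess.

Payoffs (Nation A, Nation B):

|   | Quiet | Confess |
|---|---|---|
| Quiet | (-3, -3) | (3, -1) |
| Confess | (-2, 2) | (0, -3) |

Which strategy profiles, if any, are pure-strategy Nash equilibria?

(Quiet, Quiet): Nation A prefers Confess (-2 > -3); Nation B prefers Confess (-1 > -3) — not an equilibrium.
(Quiet, Confess): Nation A gets 3 ≥ 0 from Confess, and Nation B gets -1 ≥ -3 from Quiet — Nash equilibrium.
(Confess, Quiet): Nation A gets -2 ≥ -3 from Quiet, and Nation B gets 2 ≥ -3 from Confess — Nash equilibrium.
(Confess, Confess): Nation A prefers Quiet (3 > 0); Nation B prefers Quiet (2 > -3) — not an equilibrium.

(Quiet, Confess) and (Confess, Quiet)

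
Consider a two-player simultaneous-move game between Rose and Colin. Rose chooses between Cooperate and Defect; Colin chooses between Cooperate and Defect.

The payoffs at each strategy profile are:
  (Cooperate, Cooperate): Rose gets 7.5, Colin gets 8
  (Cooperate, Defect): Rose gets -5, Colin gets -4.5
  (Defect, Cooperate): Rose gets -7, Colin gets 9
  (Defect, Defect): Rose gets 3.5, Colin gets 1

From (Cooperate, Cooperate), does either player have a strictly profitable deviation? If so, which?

Neither

Rose at (Cooperate, Cooperate) earns 7.5; deviating to Defect yields -7 — not better.
Colin earns 8; deviating to Defect yields -4.5 — not better.
Neither player can strictly improve; the profile is a Nash equilibrium.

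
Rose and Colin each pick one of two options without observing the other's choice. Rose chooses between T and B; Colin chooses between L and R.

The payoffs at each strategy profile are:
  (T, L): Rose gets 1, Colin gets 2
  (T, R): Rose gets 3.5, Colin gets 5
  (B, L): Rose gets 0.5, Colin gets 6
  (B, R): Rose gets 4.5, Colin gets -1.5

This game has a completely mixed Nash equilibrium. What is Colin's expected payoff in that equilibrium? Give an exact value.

First find x, the probability Rose plays T, from Colin's indifference between L and R: 2x + 6(1−x) = 5x − 1.5(1−x), giving x = 5/7.
Since Colin is indifferent in equilibrium, Colin's expected payoff equals the payoff from either column against (5/7, 2/7). Using L: 2(5/7) + 6(2/7) = 22/7.

22/7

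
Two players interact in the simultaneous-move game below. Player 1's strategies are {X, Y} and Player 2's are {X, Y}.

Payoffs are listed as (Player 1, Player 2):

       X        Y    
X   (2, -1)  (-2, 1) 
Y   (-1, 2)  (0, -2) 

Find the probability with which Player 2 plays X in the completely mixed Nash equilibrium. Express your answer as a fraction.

Let c be the probability that Player 2 plays X. In a completely mixed equilibrium, Player 1 must be indifferent between X and Y.
Player 1's expected payoff from X is 2c − 2(1−c); from Y it is −c.
Setting these equal: 4c − 2 = −c, so c = 2/5.

2/5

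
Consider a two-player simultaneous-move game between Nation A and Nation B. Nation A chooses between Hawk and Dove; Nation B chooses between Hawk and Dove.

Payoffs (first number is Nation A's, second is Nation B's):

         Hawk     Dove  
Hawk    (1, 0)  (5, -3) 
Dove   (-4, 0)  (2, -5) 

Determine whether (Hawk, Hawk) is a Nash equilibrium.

At (Hawk, Hawk), Nation A earns 1; switching to Dove would give -4, so Nation A has no profitable deviation.
Nation B earns 0; switching to Dove would give -3, so Nation B has no profitable deviation.
Neither player can gain by a unilateral deviation, so this profile is a Nash equilibrium.

Yes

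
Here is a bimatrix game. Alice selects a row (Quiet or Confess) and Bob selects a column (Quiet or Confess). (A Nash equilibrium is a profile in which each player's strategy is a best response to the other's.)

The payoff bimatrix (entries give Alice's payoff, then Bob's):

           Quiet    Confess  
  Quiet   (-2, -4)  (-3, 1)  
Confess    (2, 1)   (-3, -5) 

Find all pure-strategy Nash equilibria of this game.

(Quiet, Confess) and (Confess, Quiet)

(Quiet, Quiet): Alice prefers Confess (2 > -2); Bob prefers Confess (1 > -4) — not an equilibrium.
(Quiet, Confess): Alice gets -3 ≥ -3 from Confess, and Bob gets 1 ≥ -4 from Quiet — Nash equilibrium.
(Confess, Quiet): Alice gets 2 ≥ -2 from Quiet, and Bob gets 1 ≥ -5 from Confess — Nash equilibrium.
(Confess, Confess): Bob prefers Quiet (1 > -5) — not an equilibrium.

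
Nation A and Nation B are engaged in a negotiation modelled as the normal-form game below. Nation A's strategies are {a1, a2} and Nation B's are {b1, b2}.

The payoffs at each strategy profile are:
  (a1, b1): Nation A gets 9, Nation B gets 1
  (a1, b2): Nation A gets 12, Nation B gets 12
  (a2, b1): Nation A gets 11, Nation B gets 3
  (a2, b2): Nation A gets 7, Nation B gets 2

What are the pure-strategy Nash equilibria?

(a1, b1): Nation A prefers a2 (11 > 9); Nation B prefers b2 (12 > 1) — not an equilibrium.
(a1, b2): Nation A gets 12 ≥ 7 from a2, and Nation B gets 12 ≥ 1 from b1 — Nash equilibrium.
(a2, b1): Nation A gets 11 ≥ 9 from a1, and Nation B gets 3 ≥ 2 from b2 — Nash equilibrium.
(a2, b2): Nation A prefers a1 (12 > 7); Nation B prefers b1 (3 > 2) — not an equilibrium.

(a1, b2) and (a2, b1)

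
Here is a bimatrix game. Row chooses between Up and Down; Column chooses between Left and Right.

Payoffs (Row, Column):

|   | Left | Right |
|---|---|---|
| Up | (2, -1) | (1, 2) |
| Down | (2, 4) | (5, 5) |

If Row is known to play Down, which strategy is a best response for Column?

Against Down, Column earns 4 from Left and 5 from Right.
So Right is the best response.

Right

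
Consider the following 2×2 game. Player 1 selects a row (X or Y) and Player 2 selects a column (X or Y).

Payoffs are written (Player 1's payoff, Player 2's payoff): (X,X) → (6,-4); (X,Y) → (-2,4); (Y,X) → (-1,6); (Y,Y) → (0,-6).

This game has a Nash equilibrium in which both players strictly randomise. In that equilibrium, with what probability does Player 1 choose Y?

2/5

Let r be the probability that Player 1 plays X. In a completely mixed equilibrium, Player 2 must be indifferent between X and Y.
Player 2's expected payoff from X is −4r + 6(1−r); from Y it is 4r − 6(1−r).
Setting these equal: −10r + 6 = 10r − 6, so r = 3/5.
Therefore Player 1 plays Y with probability 1 − 3/5 = 2/5.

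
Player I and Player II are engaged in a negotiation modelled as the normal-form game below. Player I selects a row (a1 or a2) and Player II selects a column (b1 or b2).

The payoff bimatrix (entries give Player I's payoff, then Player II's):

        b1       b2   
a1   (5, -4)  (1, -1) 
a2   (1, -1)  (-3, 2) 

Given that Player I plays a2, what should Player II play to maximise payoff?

Against a2, Player II earns -1 from b1 and 2 from b2.
So b2 is the best response.

b2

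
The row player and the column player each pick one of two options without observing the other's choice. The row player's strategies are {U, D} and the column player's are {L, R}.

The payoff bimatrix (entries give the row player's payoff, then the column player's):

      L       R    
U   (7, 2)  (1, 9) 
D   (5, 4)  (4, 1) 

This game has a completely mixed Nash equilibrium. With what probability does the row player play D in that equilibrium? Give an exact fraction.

Let r be the probability that the row player plays U. In a completely mixed equilibrium, the column player must be indifferent between L and R.
The column player's expected payoff from L is 2r + 4(1−r); from R it is 9r + (1−r).
Setting these equal: −2r + 4 = 8r + 1, so r = 3/10.
Therefore the row player plays D with probability 1 − 3/10 = 7/10.

7/10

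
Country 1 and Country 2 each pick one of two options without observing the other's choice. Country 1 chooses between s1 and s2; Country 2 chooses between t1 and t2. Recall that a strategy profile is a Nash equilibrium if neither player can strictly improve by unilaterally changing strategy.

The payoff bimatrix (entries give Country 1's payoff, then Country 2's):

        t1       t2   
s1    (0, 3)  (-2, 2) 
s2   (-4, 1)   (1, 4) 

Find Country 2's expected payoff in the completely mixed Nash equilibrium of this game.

5/2

First find x, the probability Country 1 plays s1, from Country 2's indifference between t1 and t2: 3x + (1−x) = 2x + 4(1−x), giving x = 3/4.
Since Country 2 is indifferent in equilibrium, Country 2's expected payoff equals the payoff from either column against (3/4, 1/4). Using t1: 3(3/4) + (1/4) = 5/2.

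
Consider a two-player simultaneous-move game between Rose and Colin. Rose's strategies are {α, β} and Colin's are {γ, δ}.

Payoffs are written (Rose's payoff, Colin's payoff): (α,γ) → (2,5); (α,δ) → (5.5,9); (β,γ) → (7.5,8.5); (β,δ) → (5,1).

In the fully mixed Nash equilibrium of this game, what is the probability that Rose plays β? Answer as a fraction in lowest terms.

8/23

Let p be the probability that Rose plays α. In a completely mixed equilibrium, Colin must be indifferent between γ and δ.
Colin's expected payoff from γ is 5p + 8.5(1−p); from δ it is 9p + (1−p).
Setting these equal: −3.5p + 8.5 = 8p + 1, so p = 15/23.
Therefore Rose plays β with probability 1 − 15/23 = 8/23.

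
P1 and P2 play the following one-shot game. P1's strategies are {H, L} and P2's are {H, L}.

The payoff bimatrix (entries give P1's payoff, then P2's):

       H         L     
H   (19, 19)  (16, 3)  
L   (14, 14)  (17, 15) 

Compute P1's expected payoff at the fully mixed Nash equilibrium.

First find q, the probability P2 plays H, from P1's indifference between H and L: 19q + 16(1−q) = 14q + 17(1−q), giving q = 1/6.
Since P1 is indifferent in equilibrium, P1's expected payoff equals the payoff from either row against (1/6, 5/6). Using H: 19(1/6) + 16(5/6) = 33/2.

33/2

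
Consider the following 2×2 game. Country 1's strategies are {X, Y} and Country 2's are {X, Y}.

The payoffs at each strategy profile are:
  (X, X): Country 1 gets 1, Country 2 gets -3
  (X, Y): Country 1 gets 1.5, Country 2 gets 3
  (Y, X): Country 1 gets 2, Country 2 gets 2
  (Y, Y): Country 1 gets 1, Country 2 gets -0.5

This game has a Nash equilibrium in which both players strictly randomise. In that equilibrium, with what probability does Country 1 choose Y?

Let r be the probability that Country 1 plays X. In a completely mixed equilibrium, Country 2 must be indifferent between X and Y.
Country 2's expected payoff from X is −3r + 2(1−r); from Y it is 3r − 0.5(1−r).
Setting these equal: −5r + 2 = 3.5r − 0.5, so r = 5/17.
Therefore Country 1 plays Y with probability 1 − 5/17 = 12/17.

12/17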